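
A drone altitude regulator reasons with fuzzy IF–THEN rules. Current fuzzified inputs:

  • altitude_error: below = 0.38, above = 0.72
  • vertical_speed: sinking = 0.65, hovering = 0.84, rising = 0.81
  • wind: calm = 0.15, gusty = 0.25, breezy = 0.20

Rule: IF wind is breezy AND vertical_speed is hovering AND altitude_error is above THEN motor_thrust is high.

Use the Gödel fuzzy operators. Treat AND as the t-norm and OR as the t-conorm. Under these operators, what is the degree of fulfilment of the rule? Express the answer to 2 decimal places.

0.20

firing strength: breezy=0.20, hovering=0.84, above=0.72; AND[min(a, b)] → w = 0.20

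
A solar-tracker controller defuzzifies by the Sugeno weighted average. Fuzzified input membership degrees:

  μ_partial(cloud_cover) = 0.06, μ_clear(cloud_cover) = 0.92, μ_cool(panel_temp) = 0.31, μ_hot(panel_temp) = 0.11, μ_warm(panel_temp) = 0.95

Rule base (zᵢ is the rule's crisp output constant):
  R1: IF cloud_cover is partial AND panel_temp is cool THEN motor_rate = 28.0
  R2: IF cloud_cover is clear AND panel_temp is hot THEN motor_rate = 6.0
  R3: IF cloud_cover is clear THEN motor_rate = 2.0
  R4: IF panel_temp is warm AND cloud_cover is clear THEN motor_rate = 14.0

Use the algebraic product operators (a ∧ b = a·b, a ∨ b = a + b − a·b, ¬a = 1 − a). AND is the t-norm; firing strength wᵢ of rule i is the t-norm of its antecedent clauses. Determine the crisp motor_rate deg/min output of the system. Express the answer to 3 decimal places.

R1 (z=28.0): partial=0.06, cool=0.31; AND[a·b] → w = 0.0186
R2 (z=6.0): clear=0.92, hot=0.11; AND[a·b] → w = 0.1012
R3 (z=2.0): clear=0.92 → w = 0.9200
R4 (z=14.0): warm=0.95, clear=0.92; AND[a·b] → w = 0.8740
Weighted average = (0.0186·28.0 + 0.1012·6.0 + 0.9200·2.0 + 0.8740·14.0) / (0.0186 + 0.1012 + 0.9200 + 0.8740)
  = 15.2040 / 1.9138 = 7.944

7.944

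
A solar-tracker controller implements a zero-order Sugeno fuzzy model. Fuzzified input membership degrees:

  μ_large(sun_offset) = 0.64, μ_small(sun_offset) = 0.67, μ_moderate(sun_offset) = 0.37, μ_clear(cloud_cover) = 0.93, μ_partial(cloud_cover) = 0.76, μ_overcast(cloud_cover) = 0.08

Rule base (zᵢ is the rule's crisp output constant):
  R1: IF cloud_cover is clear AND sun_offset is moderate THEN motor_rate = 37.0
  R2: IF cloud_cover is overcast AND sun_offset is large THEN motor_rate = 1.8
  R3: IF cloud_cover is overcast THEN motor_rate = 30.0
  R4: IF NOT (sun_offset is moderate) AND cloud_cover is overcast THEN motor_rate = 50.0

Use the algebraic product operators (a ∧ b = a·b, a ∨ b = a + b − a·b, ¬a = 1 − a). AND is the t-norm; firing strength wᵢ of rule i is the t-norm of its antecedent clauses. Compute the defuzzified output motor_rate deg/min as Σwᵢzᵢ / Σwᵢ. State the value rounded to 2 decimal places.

R1 (z=37.0): clear=0.93, moderate=0.37; AND[a·b] → w = 0.3441
R2 (z=1.8): overcast=0.08, large=0.64; AND[a·b] → w = 0.0512
R3 (z=30.0): overcast=0.08 → w = 0.0800
R4 (z=50.0): ¬moderate=1−0.37=0.63, overcast=0.08; AND[a·b] → w = 0.0504
Weighted average = (0.3441·37.0 + 0.0512·1.8 + 0.0800·30.0 + 0.0504·50.0) / (0.3441 + 0.0512 + 0.0800 + 0.0504)
  = 17.7439 / 0.5257 = 33.75

33.75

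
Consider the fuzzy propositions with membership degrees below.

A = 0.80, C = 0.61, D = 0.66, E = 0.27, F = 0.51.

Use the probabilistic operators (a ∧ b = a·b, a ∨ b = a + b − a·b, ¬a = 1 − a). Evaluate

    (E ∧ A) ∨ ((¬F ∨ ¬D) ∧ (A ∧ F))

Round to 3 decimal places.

E ∧ A = a·b on (0.2700, 0.8000) = 0.2160
¬F = 1 − 0.5100 = 0.4900
¬D = 1 − 0.6600 = 0.3400
¬F ∨ ¬D = a + b − a·b on (0.4900, 0.3400) = 0.6634
A ∧ F = a·b on (0.8000, 0.5100) = 0.4080
(¬F ∨ ¬D) ∧ (A ∧ F) = a·b on (0.6634, 0.4080) = 0.2707
(E ∧ A) ∨ ((¬F ∨ ¬D) ∧ (A ∧ F)) = a + b − a·b on (0.2160, 0.2707) = 0.4282

0.428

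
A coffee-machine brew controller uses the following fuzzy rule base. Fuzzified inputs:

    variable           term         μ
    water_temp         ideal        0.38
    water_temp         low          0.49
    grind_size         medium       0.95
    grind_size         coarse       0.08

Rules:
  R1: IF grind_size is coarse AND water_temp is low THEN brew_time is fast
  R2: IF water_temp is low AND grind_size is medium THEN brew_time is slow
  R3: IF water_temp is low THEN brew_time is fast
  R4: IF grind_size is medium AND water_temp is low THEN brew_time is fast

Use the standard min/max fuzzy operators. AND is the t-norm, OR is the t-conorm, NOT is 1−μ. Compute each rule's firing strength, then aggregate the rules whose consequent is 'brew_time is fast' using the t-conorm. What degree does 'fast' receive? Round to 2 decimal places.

0.49

R1: coarse=0.08, low=0.49; AND[min(a, b)] → w = 0.08
R2: low=0.49, medium=0.95; AND[min(a, b)] → w = 0.49
R3: low=0.49 → w = 0.49
R4: medium=0.95, low=0.49; AND[min(a, b)] → w = 0.49
Rules with consequent 'fast': {R1, R3, R4} → strengths 0.08, 0.49, 0.49
Aggregate via t-conorm [max(a, b)]: 0.49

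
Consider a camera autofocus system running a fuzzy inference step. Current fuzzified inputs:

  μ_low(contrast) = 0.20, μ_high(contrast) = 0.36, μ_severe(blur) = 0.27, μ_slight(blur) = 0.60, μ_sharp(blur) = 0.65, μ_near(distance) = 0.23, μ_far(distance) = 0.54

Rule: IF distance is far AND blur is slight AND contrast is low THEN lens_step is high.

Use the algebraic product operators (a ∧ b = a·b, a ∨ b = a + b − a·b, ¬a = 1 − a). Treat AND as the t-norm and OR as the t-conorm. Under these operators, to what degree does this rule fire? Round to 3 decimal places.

0.065

firing strength: far=0.54, slight=0.60, low=0.20; AND[a·b] → w = 0.0648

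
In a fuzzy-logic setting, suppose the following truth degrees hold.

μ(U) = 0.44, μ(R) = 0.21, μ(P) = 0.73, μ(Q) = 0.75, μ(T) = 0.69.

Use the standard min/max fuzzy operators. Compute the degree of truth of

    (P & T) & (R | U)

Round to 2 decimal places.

0.44

P & T = min(a, b) on (0.73, 0.69) = 0.69
R | U = max(a, b) on (0.21, 0.44) = 0.44
(P & T) & (R | U) = min(a, b) on (0.69, 0.44) = 0.44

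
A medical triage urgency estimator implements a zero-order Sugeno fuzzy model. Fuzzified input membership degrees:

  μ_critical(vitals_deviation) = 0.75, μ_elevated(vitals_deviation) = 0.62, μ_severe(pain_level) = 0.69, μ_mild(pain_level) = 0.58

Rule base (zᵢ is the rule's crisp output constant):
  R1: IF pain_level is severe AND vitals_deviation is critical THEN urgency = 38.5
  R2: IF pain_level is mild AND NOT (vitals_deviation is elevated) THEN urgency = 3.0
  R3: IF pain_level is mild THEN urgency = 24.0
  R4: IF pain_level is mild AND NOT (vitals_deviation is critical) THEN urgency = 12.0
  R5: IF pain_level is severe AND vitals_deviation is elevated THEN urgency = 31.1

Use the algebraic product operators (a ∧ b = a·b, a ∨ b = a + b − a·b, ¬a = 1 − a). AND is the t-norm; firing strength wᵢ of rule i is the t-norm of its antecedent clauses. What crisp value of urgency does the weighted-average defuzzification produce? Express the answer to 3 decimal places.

R1 (z=38.5): severe=0.69, critical=0.75; AND[a·b] → w = 0.5175
R2 (z=3.0): mild=0.58, ¬elevated=1−0.62=0.38; AND[a·b] → w = 0.2204
R3 (z=24.0): mild=0.58 → w = 0.5800
R4 (z=12.0): mild=0.58, ¬critical=1−0.75=0.25; AND[a·b] → w = 0.1450
R5 (z=31.1): severe=0.69, elevated=0.62; AND[a·b] → w = 0.4278
Weighted average = (0.5175·38.5 + 0.2204·3.0 + 0.5800·24.0 + 0.1450·12.0 + 0.4278·31.1) / (0.5175 + 0.2204 + 0.5800 + 0.1450 + 0.4278)
  = 49.5495 / 1.8907 = 26.207

26.207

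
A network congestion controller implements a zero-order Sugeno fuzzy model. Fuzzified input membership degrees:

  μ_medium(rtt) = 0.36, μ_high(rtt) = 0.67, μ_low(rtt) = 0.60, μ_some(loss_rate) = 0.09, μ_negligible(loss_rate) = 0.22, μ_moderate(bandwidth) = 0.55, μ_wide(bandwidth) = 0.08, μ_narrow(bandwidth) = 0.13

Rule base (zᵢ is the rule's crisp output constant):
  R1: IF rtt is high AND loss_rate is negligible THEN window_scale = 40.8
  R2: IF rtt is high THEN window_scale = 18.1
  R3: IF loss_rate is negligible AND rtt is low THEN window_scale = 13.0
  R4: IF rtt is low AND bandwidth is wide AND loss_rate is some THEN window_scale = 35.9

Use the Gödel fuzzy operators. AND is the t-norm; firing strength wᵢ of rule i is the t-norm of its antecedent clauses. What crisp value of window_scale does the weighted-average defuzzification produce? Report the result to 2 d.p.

22.55

R1 (z=40.8): high=0.67, negligible=0.22; AND[min(a, b)] → w = 0.22
R2 (z=18.1): high=0.67 → w = 0.67
R3 (z=13.0): negligible=0.22, low=0.60; AND[min(a, b)] → w = 0.22
R4 (z=35.9): low=0.60, wide=0.08, some=0.09; AND[min(a, b)] → w = 0.08
Weighted average = (0.22·40.8 + 0.67·18.1 + 0.22·13.0 + 0.08·35.9) / (0.22 + 0.67 + 0.22 + 0.08)
  = 26.8350 / 1.1900 = 22.55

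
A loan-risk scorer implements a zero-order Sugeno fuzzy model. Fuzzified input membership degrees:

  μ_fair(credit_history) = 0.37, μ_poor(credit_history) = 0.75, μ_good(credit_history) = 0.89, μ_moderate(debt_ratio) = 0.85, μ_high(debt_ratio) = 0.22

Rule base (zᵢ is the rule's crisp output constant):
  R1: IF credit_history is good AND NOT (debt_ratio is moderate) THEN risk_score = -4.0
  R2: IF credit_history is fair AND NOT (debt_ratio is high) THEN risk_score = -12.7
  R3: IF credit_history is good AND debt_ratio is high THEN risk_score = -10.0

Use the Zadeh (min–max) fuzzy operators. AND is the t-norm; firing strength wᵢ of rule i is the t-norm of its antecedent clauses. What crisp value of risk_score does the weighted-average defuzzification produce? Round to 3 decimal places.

-10.134

R1 (z=-4.0): good=0.89, ¬moderate=1−0.85=0.15; AND[min(a, b)] → w = 0.15
R2 (z=-12.7): fair=0.37, ¬high=1−0.22=0.78; AND[min(a, b)] → w = 0.37
R3 (z=-10.0): good=0.89, high=0.22; AND[min(a, b)] → w = 0.22
Weighted average = (0.15·-4.0 + 0.37·-12.7 + 0.22·-10.0) / (0.15 + 0.37 + 0.22)
  = -7.4990 / 0.7400 = -10.134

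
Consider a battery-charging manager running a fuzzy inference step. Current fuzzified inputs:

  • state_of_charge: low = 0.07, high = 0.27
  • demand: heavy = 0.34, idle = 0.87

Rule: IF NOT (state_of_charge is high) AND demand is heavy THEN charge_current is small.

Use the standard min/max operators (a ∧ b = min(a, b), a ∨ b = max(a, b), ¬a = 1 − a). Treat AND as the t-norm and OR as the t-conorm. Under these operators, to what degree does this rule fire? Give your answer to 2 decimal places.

firing strength: ¬high=1−0.27=0.73, heavy=0.34; AND[min(a, b)] → w = 0.34

0.34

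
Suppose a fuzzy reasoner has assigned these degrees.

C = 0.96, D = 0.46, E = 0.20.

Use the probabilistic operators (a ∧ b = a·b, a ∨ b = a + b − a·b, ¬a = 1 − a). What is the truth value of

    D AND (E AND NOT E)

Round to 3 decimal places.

NOT E = 1 − 0.2000 = 0.8000
E AND NOT E = a·b on (0.2000, 0.8000) = 0.1600
D AND (E AND NOT E) = a·b on (0.4600, 0.1600) = 0.0736

0.074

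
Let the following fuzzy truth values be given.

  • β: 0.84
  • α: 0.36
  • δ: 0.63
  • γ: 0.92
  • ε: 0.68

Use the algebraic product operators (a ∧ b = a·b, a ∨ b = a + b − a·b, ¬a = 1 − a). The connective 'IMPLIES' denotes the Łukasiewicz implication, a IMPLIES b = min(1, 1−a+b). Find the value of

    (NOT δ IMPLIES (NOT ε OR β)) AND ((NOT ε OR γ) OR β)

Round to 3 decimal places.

NOT δ = 1 − 0.6300 = 0.3700
NOT ε = 1 − 0.6800 = 0.3200
NOT ε OR β = a + b − a·b on (0.3200, 0.8400) = 0.8912
NOT δ IMPLIES (NOT ε OR β)  [Łukasiewicz: min(1, 1−a+b)] with a=0.3700, b=0.8912 → 1.0000
NOT ε = 1 − 0.6800 = 0.3200
NOT ε OR γ = a + b − a·b on (0.3200, 0.9200) = 0.9456
(NOT ε OR γ) OR β = a + b − a·b on (0.9456, 0.8400) = 0.9913
(NOT δ IMPLIES (NOT ε OR β)) AND ((NOT ε OR γ) OR β) = a·b on (1.0000, 0.9913) = 0.9913

0.991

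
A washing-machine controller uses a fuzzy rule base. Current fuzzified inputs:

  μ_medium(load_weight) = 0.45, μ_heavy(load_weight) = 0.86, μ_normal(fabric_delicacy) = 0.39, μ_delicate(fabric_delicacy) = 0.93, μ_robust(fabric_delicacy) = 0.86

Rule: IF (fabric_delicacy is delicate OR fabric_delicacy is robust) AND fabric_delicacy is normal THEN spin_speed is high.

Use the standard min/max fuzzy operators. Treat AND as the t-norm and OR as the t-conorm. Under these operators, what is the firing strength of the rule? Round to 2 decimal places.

firing strength: (delicate=0.93 OR robust=0.86) = 0.93; AND[min(a, b)] with normal=0.39 → w = 0.39

0.39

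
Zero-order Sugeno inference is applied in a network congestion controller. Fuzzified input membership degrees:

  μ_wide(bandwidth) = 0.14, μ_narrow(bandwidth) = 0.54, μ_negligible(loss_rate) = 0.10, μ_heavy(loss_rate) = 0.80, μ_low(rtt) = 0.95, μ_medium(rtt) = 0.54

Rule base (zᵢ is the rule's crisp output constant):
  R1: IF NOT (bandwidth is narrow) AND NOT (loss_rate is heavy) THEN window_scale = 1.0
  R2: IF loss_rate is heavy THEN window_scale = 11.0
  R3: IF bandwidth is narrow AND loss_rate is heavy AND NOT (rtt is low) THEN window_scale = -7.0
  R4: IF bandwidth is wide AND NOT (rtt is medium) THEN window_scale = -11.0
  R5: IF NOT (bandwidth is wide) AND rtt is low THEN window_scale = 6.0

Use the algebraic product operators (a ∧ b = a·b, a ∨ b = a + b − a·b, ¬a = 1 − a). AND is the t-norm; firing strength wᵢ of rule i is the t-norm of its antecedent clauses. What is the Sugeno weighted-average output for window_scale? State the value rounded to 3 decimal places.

R1 (z=1.0): ¬narrow=1−0.54=0.46, ¬heavy=1−0.80=0.20; AND[a·b] → w = 0.0920
R2 (z=11.0): heavy=0.80 → w = 0.8000
R3 (z=-7.0): narrow=0.54, heavy=0.80, ¬low=1−0.95=0.05; AND[a·b] → w = 0.0216
R4 (z=-11.0): wide=0.14, ¬medium=1−0.54=0.46; AND[a·b] → w = 0.0644
R5 (z=6.0): ¬wide=1−0.14=0.86, low=0.95; AND[a·b] → w = 0.8170
Weighted average = (0.0920·1.0 + 0.8000·11.0 + 0.0216·-7.0 + 0.0644·-11.0 + 0.8170·6.0) / (0.0920 + 0.8000 + 0.0216 + 0.0644 + 0.8170)
  = 12.9344 / 1.7950 = 7.206

7.206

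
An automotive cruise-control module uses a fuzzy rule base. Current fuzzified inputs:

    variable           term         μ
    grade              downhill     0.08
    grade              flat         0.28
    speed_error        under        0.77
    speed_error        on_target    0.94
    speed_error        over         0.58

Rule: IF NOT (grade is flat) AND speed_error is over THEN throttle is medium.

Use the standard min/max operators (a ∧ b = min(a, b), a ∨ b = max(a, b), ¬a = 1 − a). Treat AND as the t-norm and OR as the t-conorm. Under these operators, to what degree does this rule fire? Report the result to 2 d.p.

0.58

firing strength: ¬flat=1−0.28=0.72, over=0.58; AND[min(a, b)] → w = 0.58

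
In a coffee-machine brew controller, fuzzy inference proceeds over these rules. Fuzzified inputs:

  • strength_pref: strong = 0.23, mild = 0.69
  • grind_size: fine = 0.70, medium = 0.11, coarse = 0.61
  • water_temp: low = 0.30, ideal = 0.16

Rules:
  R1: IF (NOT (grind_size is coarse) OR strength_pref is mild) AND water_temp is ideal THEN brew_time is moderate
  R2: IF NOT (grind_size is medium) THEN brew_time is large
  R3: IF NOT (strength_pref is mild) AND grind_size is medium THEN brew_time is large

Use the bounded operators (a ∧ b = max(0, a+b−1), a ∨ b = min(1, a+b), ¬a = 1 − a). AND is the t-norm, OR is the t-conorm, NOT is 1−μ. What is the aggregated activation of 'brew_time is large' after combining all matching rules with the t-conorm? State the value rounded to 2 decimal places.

R1: (¬coarse=1−0.61=0.39 OR mild=0.69) = 1.00; AND[max(0, a+b−1)] with ideal=0.16 → w = 0.16
R2: ¬medium=1−0.11=0.89 → w = 0.89
R3: ¬mild=1−0.69=0.31, medium=0.11; AND[max(0, a+b−1)] → w = 0.00
Rules with consequent 'large': {R2, R3} → strengths 0.89, 0.00
Aggregate via t-conorm [min(1, a+b)]: 0.89

0.89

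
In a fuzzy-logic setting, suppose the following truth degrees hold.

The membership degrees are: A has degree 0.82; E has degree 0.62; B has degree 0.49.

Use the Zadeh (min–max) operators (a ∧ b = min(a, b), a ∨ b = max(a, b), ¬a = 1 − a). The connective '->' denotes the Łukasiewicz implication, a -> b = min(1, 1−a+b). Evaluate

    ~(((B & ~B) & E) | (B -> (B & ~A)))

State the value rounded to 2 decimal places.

~B = 1 − 0.49 = 0.51
B & ~B = min(a, b) on (0.49, 0.51) = 0.49
(B & ~B) & E = min(a, b) on (0.49, 0.62) = 0.49
~A = 1 − 0.82 = 0.18
B & ~A = min(a, b) on (0.49, 0.18) = 0.18
B -> (B & ~A)  [Łukasiewicz: min(1, 1−a+b)] with a=0.49, b=0.18 → 0.69
((B & ~B) & E) | (B -> (B & ~A)) = max(a, b) on (0.49, 0.69) = 0.69
~(((B & ~B) & E) | (B -> (B & ~A))) = 1 − 0.69 = 0.31

0.31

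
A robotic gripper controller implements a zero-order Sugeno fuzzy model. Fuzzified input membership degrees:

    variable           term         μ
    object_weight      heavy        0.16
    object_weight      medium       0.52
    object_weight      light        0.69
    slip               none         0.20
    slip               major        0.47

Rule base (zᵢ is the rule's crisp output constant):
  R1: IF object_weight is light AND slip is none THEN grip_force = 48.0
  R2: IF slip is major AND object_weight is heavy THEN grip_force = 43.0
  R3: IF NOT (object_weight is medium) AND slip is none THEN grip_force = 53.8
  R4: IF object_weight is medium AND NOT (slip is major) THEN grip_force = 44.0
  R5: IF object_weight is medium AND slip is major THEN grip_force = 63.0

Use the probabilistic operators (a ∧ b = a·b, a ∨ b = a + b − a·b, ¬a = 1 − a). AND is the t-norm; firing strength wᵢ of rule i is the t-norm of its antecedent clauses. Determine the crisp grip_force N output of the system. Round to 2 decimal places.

51.31

R1 (z=48.0): light=0.69, none=0.20; AND[a·b] → w = 0.1380
R2 (z=43.0): major=0.47, heavy=0.16; AND[a·b] → w = 0.0752
R3 (z=53.8): ¬medium=1−0.52=0.48, none=0.20; AND[a·b] → w = 0.0960
R4 (z=44.0): medium=0.52, ¬major=1−0.47=0.53; AND[a·b] → w = 0.2756
R5 (z=63.0): medium=0.52, major=0.47; AND[a·b] → w = 0.2444
Weighted average = (0.1380·48.0 + 0.0752·43.0 + 0.0960·53.8 + 0.2756·44.0 + 0.2444·63.0) / (0.1380 + 0.0752 + 0.0960 + 0.2756 + 0.2444)
  = 42.5460 / 0.8292 = 51.31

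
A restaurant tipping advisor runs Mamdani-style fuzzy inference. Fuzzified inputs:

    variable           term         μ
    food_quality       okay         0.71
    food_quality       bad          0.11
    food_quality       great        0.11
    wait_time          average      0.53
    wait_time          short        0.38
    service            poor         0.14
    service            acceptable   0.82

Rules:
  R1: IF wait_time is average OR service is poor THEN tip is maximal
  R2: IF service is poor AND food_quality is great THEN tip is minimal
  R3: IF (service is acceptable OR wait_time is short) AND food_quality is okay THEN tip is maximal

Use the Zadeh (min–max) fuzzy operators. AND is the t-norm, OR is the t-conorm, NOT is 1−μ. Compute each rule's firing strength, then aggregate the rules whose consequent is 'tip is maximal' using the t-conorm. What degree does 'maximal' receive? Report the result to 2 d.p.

0.71

R1: average=0.53, poor=0.14; OR[max(a, b)] → w = 0.53
R2: poor=0.14, great=0.11; AND[min(a, b)] → w = 0.11
R3: (acceptable=0.82 OR short=0.38) = 0.82; AND[min(a, b)] with okay=0.71 → w = 0.71
Rules with consequent 'maximal': {R1, R3} → strengths 0.53, 0.71
Aggregate via t-conorm [max(a, b)]: 0.71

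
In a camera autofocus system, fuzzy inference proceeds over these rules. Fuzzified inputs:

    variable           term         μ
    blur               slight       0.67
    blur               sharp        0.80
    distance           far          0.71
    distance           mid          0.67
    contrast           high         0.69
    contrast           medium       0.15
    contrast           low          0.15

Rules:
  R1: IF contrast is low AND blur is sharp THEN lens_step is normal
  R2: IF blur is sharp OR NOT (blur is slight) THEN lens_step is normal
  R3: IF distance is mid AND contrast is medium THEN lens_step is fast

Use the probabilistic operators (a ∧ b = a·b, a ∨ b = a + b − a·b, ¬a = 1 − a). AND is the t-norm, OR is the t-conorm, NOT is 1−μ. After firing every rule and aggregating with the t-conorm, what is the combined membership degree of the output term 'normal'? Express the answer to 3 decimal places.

R1: low=0.15, sharp=0.80; AND[a·b] → w = 0.1200
R2: sharp=0.80, ¬slight=1−0.67=0.33; OR[a + b − a·b] → w = 0.8660
R3: mid=0.67, medium=0.15; AND[a·b] → w = 0.1005
Rules with consequent 'normal': {R1, R2} → strengths 0.1200, 0.8660
Aggregate via t-conorm [a + b − a·b]: 0.8821

0.882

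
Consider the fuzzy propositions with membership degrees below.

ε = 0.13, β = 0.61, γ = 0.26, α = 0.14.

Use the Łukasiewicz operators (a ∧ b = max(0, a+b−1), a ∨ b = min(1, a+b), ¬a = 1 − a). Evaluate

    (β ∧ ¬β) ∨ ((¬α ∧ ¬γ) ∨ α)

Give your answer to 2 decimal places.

¬β = 1 − 0.61 = 0.39
β ∧ ¬β = max(0, a+b−1) on (0.61, 0.39) = 0.00
¬α = 1 − 0.14 = 0.86
¬γ = 1 − 0.26 = 0.74
¬α ∧ ¬γ = max(0, a+b−1) on (0.86, 0.74) = 0.60
(¬α ∧ ¬γ) ∨ α = min(1, a+b) on (0.60, 0.14) = 0.74
(β ∧ ¬β) ∨ ((¬α ∧ ¬γ) ∨ α) = min(1, a+b) on (0.00, 0.74) = 0.74

0.74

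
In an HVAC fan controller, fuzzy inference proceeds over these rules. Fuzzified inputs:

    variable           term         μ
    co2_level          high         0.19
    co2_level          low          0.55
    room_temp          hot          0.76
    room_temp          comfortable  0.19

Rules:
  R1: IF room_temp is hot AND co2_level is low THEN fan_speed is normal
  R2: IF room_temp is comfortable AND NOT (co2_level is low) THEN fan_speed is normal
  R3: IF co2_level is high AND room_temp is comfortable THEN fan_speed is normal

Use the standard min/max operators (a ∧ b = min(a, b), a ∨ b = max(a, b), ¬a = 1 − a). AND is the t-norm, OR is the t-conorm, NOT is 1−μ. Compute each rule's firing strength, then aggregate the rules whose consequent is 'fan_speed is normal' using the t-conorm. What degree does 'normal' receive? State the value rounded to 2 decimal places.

R1: hot=0.76, low=0.55; AND[min(a, b)] → w = 0.55
R2: comfortable=0.19, ¬low=1−0.55=0.45; AND[min(a, b)] → w = 0.19
R3: high=0.19, comfortable=0.19; AND[min(a, b)] → w = 0.19
Rules with consequent 'normal': {R1, R2, R3} → strengths 0.55, 0.19, 0.19
Aggregate via t-conorm [max(a, b)]: 0.55

0.55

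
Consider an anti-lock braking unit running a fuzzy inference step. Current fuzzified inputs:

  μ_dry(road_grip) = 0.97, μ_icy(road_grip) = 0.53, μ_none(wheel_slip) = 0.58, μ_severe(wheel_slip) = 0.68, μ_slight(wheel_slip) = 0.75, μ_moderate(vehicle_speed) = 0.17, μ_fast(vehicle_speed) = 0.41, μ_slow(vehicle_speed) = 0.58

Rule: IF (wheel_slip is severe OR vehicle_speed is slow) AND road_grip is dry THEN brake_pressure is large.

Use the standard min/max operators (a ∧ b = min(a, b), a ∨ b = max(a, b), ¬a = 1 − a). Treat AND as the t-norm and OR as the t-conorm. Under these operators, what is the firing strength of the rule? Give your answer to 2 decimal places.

firing strength: (severe=0.68 OR slow=0.58) = 0.68; AND[min(a, b)] with dry=0.97 → w = 0.68

0.68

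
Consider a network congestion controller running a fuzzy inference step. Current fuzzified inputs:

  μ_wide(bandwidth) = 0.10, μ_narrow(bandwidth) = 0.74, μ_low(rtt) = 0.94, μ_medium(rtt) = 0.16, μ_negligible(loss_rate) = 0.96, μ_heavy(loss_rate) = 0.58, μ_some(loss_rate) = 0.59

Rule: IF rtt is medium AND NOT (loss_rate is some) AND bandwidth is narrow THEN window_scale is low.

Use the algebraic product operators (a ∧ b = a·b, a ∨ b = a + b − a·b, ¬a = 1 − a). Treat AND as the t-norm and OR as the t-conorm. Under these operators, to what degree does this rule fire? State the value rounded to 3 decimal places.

0.049

firing strength: medium=0.16, ¬some=1−0.59=0.41, narrow=0.74; AND[a·b] → w = 0.0485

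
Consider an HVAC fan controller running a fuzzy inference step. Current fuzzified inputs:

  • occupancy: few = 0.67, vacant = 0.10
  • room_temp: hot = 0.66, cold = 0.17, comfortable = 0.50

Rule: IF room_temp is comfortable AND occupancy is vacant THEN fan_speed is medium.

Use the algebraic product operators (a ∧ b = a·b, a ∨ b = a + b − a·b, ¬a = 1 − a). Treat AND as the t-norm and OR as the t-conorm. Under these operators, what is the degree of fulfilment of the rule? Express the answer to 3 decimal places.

0.050

firing strength: comfortable=0.50, vacant=0.10; AND[a·b] → w = 0.0500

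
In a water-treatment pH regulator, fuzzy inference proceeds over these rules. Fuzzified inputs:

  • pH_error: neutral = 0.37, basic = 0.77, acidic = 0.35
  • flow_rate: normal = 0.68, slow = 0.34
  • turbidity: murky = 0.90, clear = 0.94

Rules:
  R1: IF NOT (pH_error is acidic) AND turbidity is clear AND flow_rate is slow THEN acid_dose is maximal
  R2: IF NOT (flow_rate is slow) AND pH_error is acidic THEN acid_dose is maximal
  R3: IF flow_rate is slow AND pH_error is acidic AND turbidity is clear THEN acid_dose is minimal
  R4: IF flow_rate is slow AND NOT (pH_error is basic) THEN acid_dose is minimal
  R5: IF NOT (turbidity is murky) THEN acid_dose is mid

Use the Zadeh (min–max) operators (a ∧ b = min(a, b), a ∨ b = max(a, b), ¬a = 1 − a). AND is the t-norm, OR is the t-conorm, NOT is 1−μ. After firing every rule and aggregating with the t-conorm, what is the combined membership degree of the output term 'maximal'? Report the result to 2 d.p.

0.35

R1: ¬acidic=1−0.35=0.65, clear=0.94, slow=0.34; AND[min(a, b)] → w = 0.34
R2: ¬slow=1−0.34=0.66, acidic=0.35; AND[min(a, b)] → w = 0.35
R3: slow=0.34, acidic=0.35, clear=0.94; AND[min(a, b)] → w = 0.34
R4: slow=0.34, ¬basic=1−0.77=0.23; AND[min(a, b)] → w = 0.23
R5: ¬murky=1−0.90=0.10 → w = 0.10
Rules with consequent 'maximal': {R1, R2} → strengths 0.34, 0.35
Aggregate via t-conorm [max(a, b)]: 0.35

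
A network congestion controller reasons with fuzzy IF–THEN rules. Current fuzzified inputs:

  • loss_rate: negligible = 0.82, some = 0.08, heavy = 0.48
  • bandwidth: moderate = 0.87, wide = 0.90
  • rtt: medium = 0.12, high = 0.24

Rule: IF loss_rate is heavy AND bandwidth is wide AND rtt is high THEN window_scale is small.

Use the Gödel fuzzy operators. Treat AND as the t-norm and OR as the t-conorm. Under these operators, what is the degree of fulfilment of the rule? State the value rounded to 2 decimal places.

firing strength: heavy=0.48, wide=0.90, high=0.24; AND[min(a, b)] → w = 0.24

0.24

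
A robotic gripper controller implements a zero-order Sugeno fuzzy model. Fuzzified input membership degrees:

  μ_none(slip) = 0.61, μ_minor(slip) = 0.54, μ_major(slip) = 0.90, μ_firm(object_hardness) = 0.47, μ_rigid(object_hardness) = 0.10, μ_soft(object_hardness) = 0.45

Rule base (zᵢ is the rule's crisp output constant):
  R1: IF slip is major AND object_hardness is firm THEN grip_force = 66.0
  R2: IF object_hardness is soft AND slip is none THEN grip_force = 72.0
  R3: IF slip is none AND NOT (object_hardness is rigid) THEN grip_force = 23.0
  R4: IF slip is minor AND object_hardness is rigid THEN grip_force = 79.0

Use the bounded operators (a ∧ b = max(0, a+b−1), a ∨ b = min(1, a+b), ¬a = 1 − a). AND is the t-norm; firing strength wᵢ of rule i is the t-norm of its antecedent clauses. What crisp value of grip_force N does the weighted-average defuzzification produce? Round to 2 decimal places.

43.05

R1 (z=66.0): major=0.90, firm=0.47; AND[max(0, a+b−1)] → w = 0.37
R2 (z=72.0): soft=0.45, none=0.61; AND[max(0, a+b−1)] → w = 0.06
R3 (z=23.0): none=0.61, ¬rigid=1−0.10=0.90; AND[max(0, a+b−1)] → w = 0.51
R4 (z=79.0): minor=0.54, rigid=0.10; AND[max(0, a+b−1)] → w = 0.00
Weighted average = (0.37·66.0 + 0.06·72.0 + 0.51·23.0 + 0.00·79.0) / (0.37 + 0.06 + 0.51 + 0.00)
  = 40.4700 / 0.9400 = 43.05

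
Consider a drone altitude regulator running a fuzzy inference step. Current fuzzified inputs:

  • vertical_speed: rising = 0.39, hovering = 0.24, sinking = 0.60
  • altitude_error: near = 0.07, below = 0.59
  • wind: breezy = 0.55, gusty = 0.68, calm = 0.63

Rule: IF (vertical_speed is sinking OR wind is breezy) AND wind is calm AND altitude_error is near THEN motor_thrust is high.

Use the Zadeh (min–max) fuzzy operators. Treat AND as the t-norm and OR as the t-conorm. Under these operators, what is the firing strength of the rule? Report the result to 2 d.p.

0.07

firing strength: (sinking=0.60 OR breezy=0.55) = 0.60; AND[min(a, b)] with calm=0.63, near=0.07 → w = 0.07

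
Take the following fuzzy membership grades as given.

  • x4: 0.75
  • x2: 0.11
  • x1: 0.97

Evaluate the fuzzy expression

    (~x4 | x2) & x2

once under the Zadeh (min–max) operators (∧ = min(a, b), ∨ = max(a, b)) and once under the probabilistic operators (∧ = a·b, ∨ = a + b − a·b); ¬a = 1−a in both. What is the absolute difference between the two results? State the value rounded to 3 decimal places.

0.073

Under Zadeh (min–max):
  ~x4 = 1 − 0.75 = 0.25
  ~x4 | x2 = max(a, b) on (0.25, 0.11) = 0.25
  (~x4 | x2) & x2 = min(a, b) on (0.25, 0.11) = 0.11
  → value = 0.1100
Under probabilistic:
  ~x4 = 1 − 0.7500 = 0.2500
  ~x4 | x2 = a + b − a·b on (0.2500, 0.1100) = 0.3325
  (~x4 | x2) & x2 = a·b on (0.3325, 0.1100) = 0.0366
  → value = 0.0366
|0.1100 − 0.0366| = 0.073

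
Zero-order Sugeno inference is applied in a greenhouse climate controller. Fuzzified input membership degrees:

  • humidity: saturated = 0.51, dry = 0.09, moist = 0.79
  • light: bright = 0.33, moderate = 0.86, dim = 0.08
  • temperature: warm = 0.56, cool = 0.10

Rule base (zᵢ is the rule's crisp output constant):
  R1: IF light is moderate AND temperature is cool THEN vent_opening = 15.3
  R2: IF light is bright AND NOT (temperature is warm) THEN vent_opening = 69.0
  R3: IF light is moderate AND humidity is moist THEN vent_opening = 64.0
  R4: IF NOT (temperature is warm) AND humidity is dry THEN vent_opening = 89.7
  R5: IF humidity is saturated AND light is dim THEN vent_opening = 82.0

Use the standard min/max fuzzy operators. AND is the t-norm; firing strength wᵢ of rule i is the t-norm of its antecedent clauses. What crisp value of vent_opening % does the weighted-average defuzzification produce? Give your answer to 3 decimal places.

64.383

R1 (z=15.3): moderate=0.86, cool=0.10; AND[min(a, b)] → w = 0.10
R2 (z=69.0): bright=0.33, ¬warm=1−0.56=0.44; AND[min(a, b)] → w = 0.33
R3 (z=64.0): moderate=0.86, moist=0.79; AND[min(a, b)] → w = 0.79
R4 (z=89.7): ¬warm=1−0.56=0.44, dry=0.09; AND[min(a, b)] → w = 0.09
R5 (z=82.0): saturated=0.51, dim=0.08; AND[min(a, b)] → w = 0.08
Weighted average = (0.10·15.3 + 0.33·69.0 + 0.79·64.0 + 0.09·89.7 + 0.08·82.0) / (0.10 + 0.33 + 0.79 + 0.09 + 0.08)
  = 89.4930 / 1.3900 = 64.383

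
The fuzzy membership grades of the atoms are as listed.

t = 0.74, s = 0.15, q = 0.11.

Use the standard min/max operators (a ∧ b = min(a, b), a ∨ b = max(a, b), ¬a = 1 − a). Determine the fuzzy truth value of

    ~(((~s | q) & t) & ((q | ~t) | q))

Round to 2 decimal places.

0.74

~s = 1 − 0.15 = 0.85
~s | q = max(a, b) on (0.85, 0.11) = 0.85
(~s | q) & t = min(a, b) on (0.85, 0.74) = 0.74
~t = 1 − 0.74 = 0.26
q | ~t = max(a, b) on (0.11, 0.26) = 0.26
(q | ~t) | q = max(a, b) on (0.26, 0.11) = 0.26
((~s | q) & t) & ((q | ~t) | q) = min(a, b) on (0.74, 0.26) = 0.26
~(((~s | q) & t) & ((q | ~t) | q)) = 1 − 0.26 = 0.74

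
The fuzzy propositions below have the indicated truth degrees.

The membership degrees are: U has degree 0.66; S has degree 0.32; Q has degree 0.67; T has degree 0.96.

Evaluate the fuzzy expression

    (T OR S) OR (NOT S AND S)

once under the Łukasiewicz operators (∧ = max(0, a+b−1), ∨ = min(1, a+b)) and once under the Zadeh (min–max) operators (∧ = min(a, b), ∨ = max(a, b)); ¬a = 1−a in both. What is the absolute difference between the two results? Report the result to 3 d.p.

0.040

Under Łukasiewicz:
  T OR S = min(1, a+b) on (0.96, 0.32) = 1.00
  NOT S = 1 − 0.32 = 0.68
  NOT S AND S = max(0, a+b−1) on (0.68, 0.32) = 0.00
  (T OR S) OR (NOT S AND S) = min(1, a+b) on (1.00, 0.00) = 1.00
  → value = 1.0000
Under Zadeh (min–max):
  T OR S = max(a, b) on (0.96, 0.32) = 0.96
  NOT S = 1 − 0.32 = 0.68
  NOT S AND S = min(a, b) on (0.68, 0.32) = 0.32
  (T OR S) OR (NOT S AND S) = max(a, b) on (0.96, 0.32) = 0.96
  → value = 0.9600
|1.0000 − 0.9600| = 0.040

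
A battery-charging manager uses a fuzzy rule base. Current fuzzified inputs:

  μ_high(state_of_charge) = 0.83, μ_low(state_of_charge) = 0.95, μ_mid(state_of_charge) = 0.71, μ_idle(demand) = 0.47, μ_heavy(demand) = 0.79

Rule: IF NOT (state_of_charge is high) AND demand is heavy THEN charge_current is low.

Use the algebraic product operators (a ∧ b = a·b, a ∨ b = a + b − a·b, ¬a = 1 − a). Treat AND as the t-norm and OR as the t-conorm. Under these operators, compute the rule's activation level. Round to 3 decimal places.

0.134

firing strength: ¬high=1−0.83=0.17, heavy=0.79; AND[a·b] → w = 0.1343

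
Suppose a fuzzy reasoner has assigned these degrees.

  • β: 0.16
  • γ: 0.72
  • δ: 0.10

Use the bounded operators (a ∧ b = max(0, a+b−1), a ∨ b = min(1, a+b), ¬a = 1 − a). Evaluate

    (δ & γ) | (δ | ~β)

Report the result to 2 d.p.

0.94

δ & γ = max(0, a+b−1) on (0.10, 0.72) = 0.00
~β = 1 − 0.16 = 0.84
δ | ~β = min(1, a+b) on (0.10, 0.84) = 0.94
(δ & γ) | (δ | ~β) = min(1, a+b) on (0.00, 0.94) = 0.94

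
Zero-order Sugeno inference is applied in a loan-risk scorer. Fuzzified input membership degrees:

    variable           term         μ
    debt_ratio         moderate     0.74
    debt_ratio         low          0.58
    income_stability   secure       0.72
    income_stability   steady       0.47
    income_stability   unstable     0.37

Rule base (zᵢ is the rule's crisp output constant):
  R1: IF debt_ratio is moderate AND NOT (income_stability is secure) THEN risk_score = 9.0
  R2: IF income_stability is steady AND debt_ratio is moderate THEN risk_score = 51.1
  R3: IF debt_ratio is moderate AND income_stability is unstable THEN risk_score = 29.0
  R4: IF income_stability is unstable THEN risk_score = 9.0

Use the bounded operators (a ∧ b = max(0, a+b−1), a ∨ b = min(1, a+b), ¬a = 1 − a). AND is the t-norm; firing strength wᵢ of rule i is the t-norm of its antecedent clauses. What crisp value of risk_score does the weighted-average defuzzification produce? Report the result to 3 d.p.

24.551

R1 (z=9.0): moderate=0.74, ¬secure=1−0.72=0.28; AND[max(0, a+b−1)] → w = 0.02
R2 (z=51.1): steady=0.47, moderate=0.74; AND[max(0, a+b−1)] → w = 0.21
R3 (z=29.0): moderate=0.74, unstable=0.37; AND[max(0, a+b−1)] → w = 0.11
R4 (z=9.0): unstable=0.37 → w = 0.37
Weighted average = (0.02·9.0 + 0.21·51.1 + 0.11·29.0 + 0.37·9.0) / (0.02 + 0.21 + 0.11 + 0.37)
  = 17.4310 / 0.7100 = 24.551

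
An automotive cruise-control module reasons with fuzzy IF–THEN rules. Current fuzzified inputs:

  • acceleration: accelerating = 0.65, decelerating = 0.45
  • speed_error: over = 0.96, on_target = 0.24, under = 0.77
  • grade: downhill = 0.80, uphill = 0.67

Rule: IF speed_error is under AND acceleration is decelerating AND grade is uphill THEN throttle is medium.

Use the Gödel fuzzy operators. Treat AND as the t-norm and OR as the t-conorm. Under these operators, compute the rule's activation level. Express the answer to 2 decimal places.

firing strength: under=0.77, decelerating=0.45, uphill=0.67; AND[min(a, b)] → w = 0.45

0.45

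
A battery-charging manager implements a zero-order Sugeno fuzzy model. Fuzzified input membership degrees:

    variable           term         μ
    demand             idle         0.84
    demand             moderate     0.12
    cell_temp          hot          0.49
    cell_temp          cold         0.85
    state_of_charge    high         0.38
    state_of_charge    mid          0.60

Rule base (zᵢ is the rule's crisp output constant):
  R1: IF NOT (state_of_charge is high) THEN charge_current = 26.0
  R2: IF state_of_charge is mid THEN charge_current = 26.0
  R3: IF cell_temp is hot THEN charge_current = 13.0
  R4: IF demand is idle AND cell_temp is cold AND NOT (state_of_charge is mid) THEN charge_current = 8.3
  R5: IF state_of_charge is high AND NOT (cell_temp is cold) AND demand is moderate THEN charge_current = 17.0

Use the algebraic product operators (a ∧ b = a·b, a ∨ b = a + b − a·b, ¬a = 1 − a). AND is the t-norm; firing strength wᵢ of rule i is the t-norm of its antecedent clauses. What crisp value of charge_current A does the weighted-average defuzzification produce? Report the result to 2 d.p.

20.26

R1 (z=26.0): ¬high=1−0.38=0.62 → w = 0.6200
R2 (z=26.0): mid=0.60 → w = 0.6000
R3 (z=13.0): hot=0.49 → w = 0.4900
R4 (z=8.3): idle=0.84, cold=0.85, ¬mid=1−0.60=0.40; AND[a·b] → w = 0.2856
R5 (z=17.0): high=0.38, ¬cold=1−0.85=0.15, moderate=0.12; AND[a·b] → w = 0.0068
Weighted average = (0.6200·26.0 + 0.6000·26.0 + 0.4900·13.0 + 0.2856·8.3 + 0.0068·17.0) / (0.6200 + 0.6000 + 0.4900 + 0.2856 + 0.0068)
  = 40.5768 / 2.0024 = 20.26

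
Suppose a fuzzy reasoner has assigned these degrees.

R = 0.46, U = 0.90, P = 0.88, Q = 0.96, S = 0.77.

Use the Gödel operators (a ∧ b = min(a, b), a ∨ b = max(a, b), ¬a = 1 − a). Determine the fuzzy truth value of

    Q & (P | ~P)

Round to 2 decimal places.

0.88

~P = 1 − 0.88 = 0.12
P | ~P = max(a, b) on (0.88, 0.12) = 0.88
Q & (P | ~P) = min(a, b) on (0.96, 0.88) = 0.88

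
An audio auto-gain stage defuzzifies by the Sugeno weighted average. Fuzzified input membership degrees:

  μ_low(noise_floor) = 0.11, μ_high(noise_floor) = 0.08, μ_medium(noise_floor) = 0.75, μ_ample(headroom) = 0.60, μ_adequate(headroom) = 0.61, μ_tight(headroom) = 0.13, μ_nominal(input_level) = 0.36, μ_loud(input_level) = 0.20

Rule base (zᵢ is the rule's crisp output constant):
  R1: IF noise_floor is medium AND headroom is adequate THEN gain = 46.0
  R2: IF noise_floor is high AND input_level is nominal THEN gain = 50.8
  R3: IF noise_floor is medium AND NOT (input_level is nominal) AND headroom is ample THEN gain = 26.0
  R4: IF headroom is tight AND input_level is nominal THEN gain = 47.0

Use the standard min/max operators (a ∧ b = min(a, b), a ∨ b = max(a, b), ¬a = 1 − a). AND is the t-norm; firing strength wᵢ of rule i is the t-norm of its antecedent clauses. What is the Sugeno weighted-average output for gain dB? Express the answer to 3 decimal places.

R1 (z=46.0): medium=0.75, adequate=0.61; AND[min(a, b)] → w = 0.61
R2 (z=50.8): high=0.08, nominal=0.36; AND[min(a, b)] → w = 0.08
R3 (z=26.0): medium=0.75, ¬nominal=1−0.36=0.64, ample=0.60; AND[min(a, b)] → w = 0.60
R4 (z=47.0): tight=0.13, nominal=0.36; AND[min(a, b)] → w = 0.13
Weighted average = (0.61·46.0 + 0.08·50.8 + 0.60·26.0 + 0.13·47.0) / (0.61 + 0.08 + 0.60 + 0.13)
  = 53.8340 / 1.4200 = 37.911

37.911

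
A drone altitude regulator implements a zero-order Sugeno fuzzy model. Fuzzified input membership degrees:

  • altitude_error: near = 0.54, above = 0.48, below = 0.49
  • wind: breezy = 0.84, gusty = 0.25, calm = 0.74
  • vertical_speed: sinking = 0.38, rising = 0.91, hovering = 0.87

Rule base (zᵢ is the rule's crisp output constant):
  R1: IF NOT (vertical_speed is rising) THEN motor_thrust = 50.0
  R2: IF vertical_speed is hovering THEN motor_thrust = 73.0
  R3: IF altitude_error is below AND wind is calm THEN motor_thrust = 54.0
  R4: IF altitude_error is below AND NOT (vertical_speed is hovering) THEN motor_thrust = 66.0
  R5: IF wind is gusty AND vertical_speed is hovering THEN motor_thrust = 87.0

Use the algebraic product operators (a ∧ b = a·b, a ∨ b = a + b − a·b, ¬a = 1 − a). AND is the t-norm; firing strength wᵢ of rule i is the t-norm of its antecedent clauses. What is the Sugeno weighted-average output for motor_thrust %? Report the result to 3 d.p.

69.034

R1 (z=50.0): ¬rising=1−0.91=0.09 → w = 0.0900
R2 (z=73.0): hovering=0.87 → w = 0.8700
R3 (z=54.0): below=0.49, calm=0.74; AND[a·b] → w = 0.3626
R4 (z=66.0): below=0.49, ¬hovering=1−0.87=0.13; AND[a·b] → w = 0.0637
R5 (z=87.0): gusty=0.25, hovering=0.87; AND[a·b] → w = 0.2175
Weighted average = (0.0900·50.0 + 0.8700·73.0 + 0.3626·54.0 + 0.0637·66.0 + 0.2175·87.0) / (0.0900 + 0.8700 + 0.3626 + 0.0637 + 0.2175)
  = 110.7171 / 1.6038 = 69.034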